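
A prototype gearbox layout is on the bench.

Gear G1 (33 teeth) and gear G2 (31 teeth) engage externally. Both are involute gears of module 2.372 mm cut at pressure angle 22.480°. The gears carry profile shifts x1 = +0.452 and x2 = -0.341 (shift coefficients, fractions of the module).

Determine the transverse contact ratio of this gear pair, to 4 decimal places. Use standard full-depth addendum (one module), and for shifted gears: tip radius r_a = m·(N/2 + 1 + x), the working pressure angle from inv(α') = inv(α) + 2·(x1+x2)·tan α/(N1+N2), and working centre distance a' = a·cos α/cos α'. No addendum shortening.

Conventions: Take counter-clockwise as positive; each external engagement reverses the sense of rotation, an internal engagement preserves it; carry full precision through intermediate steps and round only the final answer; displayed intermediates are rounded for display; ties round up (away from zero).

1.5295

single-mesh involute tooth geometry (33T engaging 31T at module 2.372)
base radii: r_b1 = 36.164023, r_b2 = 33.972264
tip radii: r_a1 = 42.582144, r_a2 = 38.329148
inv(α') = inv(22.480°) + 2·(+0.452-0.341)·tan α/(33+31) = 0.02289003  ⇒  α' = 22.94930°
a' = a·cos α / cos α' = 75.9040·cos 22.480°/cos 22.94930° = 76.164703
action lengths: √(r_a1²−r_b1²) = 22.481157, √(r_a2²−r_b2²) = 17.748489
base pitch p_b = π·m·cos α = 6.885614
CR = (22.481157 + 17.748489 − 76.164703·sin 22.94930°)/6.885614 = 1.529534
contact ratio ≈ 1.5295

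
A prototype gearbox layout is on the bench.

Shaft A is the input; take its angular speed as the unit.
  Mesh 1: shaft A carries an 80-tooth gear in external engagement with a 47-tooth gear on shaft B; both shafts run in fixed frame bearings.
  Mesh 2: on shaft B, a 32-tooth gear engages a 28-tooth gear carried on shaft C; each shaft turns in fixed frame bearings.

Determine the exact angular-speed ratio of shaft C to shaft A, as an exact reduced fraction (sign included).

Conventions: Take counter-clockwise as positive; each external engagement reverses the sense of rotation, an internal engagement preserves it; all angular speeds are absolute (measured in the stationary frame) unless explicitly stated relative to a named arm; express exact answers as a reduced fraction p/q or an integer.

640/329

class = fixed-axis compound train [2 meshes; 2 ratios multiply, 2 sense flips]
mesh 1 [80T→47T]: running ratio 80/47, sense −
mesh 2 [32T→28T]: running ratio 640/329, sense +
ω_out/ω_in = 640/329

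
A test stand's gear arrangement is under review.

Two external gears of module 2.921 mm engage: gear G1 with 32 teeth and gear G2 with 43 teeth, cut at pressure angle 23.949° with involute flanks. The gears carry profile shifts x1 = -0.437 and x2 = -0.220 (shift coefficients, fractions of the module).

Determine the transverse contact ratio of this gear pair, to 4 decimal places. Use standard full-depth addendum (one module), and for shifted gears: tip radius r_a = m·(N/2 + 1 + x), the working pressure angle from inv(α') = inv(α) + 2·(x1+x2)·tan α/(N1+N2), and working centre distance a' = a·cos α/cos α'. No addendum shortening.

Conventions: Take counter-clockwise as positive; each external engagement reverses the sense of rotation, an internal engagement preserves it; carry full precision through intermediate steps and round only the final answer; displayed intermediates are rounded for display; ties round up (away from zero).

1.6900

class = single-mesh tooth geometry [involute pair 32T × 43T, m = 2.921]
base radii: r_b1 = 42.712364, r_b2 = 57.394739
tip radii: r_a1 = 48.380523, r_a2 = 65.079880
inv(α') = inv(23.949°) + 2·(-0.437-0.220)·tan α/(32+43) = 0.01839191  ⇒  α' = 21.39875°
a' = a·cos α / cos α' = 109.5375·cos 23.949°/cos 21.39875° = 107.519064
action lengths: √(r_a1²−r_b1²) = 22.722873, √(r_a2²−r_b2²) = 30.679548
base pitch p_b = π·m·cos α = 8.386553
CR = (22.722873 + 30.679548 − 107.519064·sin 21.39875°)/8.386553 = 1.690014
contact ratio ≈ 1.6900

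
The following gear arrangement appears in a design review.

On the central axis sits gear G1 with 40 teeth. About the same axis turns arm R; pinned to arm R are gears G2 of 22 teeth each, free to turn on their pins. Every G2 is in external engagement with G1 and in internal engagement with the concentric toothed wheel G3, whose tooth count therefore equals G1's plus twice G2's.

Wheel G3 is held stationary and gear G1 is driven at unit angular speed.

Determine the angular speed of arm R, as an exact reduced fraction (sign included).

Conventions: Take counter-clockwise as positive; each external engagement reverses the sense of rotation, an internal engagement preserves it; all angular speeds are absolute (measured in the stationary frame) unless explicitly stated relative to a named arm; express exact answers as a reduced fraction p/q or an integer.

class = planetary set [G3 = 40+2·22 = 84; Willis about the carrier]
ring teeth: 40 + 2·22 = 84
40(ω_sun−ω_arm) = −84(ω_ring−ω_arm),  ω_ring = 0, ω_sun = 1
40(1−ω_arm) = −84(0−ω_arm)  ⇒  124·ω_arm = 40  ⇒  ω_arm = 10/31
exact speed ratio = 10/31

10/31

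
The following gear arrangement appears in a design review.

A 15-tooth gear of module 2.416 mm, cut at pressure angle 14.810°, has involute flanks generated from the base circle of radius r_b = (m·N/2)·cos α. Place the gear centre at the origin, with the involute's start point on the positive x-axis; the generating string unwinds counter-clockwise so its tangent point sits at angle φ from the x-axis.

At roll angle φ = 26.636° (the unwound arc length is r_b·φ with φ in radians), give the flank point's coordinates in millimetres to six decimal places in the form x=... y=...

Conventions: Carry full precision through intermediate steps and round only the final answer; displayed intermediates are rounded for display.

x=19.309964 y=0.574101

single-mesh involute tooth geometry (15T wheel at module 2.416)
pitch radius r_p = m·N/2 = 2.416·15/2 = 18.120000
base radius r_b = r_p·cos α = 18.120000·cos 14.810° = 17.518032
roll angle φ = 26.636° = 0.46488590 rad
x = r_b·(cos φ + φ·sin φ) = 19.309964
y = r_b·(sin φ − φ·cos φ) = 0.574101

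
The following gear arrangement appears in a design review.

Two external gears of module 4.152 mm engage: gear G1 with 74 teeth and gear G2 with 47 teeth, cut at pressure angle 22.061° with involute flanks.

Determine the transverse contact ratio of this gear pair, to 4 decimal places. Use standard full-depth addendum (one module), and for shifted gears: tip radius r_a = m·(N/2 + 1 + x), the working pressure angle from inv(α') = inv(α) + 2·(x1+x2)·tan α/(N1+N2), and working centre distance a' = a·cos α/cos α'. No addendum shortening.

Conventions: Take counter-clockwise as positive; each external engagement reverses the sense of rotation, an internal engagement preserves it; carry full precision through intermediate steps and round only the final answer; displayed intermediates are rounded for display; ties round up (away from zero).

1.6733

single-mesh involute tooth geometry (74T engaging 47T at module 4.152)
base radii: r_b1 = 142.376343, r_b2 = 90.428218
tip radii: r_a1 = 157.776000, r_a2 = 101.724000
no profile shift: α' = α, a' = a
action lengths: √(r_a1²−r_b1²) = 67.987081, √(r_a2²−r_b2²) = 46.588729
base pitch p_b = π·m·cos α = 12.088878
CR = (67.987081 + 46.588729 − 251.196000·sin 22.06100°)/12.088878 = 1.673292
contact ratio ≈ 1.6733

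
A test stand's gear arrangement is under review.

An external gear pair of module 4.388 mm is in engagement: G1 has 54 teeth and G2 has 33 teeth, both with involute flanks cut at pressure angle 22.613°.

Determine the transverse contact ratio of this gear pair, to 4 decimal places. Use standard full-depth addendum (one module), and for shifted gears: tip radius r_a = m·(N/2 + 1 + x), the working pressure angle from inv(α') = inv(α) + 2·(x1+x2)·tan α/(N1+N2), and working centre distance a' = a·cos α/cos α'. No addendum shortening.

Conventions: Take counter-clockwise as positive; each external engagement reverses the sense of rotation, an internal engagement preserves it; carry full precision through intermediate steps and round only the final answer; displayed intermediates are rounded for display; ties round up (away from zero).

1.6032

class = single-mesh tooth geometry [involute pair 54T × 33T, m = 4.388]
base radii: r_b1 = 109.367920, r_b2 = 66.835951
tip radii: r_a1 = 122.864000, r_a2 = 76.790000
no profile shift: α' = α, a' = a
action lengths: √(r_a1²−r_b1²) = 55.984109, √(r_a2²−r_b2²) = 37.810841
base pitch p_b = π·m·cos α = 12.725535
CR = (55.984109 + 37.810841 − 190.878000·sin 22.61300°)/12.725535 = 1.603190
contact ratio ≈ 1.6032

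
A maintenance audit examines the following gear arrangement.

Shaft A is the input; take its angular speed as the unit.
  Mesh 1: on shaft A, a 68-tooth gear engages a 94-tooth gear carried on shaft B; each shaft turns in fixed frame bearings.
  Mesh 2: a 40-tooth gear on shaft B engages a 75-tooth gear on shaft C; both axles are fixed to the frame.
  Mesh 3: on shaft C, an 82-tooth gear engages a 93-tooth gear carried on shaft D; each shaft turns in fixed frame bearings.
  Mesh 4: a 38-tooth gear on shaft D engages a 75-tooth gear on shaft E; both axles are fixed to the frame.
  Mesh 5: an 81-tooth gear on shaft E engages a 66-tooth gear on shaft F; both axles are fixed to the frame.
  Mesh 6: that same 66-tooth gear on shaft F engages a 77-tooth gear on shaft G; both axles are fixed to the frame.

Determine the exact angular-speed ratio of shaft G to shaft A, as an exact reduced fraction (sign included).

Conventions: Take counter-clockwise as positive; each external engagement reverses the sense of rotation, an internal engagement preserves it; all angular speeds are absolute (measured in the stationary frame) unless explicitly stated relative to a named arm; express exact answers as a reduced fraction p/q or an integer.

class = fixed-axis compound train [6 meshes; 6 ratios multiply, 6 sense flips]
mesh 1 [68T→94T]: running ratio 34/47, sense −
mesh 2 [40T→75T]: running ratio 272/705, sense +
mesh 3 [82T→93T]: running ratio 22304/65565, sense −
mesh 4 [38T→75T]: running ratio 847552/4917375, sense +
mesh 5 [81T→66T]: running ratio 423776/2003375, sense −
mesh 6 [66T→77T]: running ratio 2542656/14023625, sense +
ω_out/ω_in = 2542656/14023625

2542656/14023625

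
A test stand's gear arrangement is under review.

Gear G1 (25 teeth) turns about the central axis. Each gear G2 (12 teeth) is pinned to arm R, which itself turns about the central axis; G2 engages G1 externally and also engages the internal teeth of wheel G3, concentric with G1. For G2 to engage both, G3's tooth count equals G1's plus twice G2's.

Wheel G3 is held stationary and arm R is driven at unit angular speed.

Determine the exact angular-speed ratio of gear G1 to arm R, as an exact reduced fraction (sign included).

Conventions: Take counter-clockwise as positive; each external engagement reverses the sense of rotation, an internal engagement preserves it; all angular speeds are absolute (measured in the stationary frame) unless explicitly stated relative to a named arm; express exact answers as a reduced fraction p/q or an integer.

recognized (axles ride arm R): planetary set, 25/12/49 teeth
ring teeth: 25 + 2·12 = 49
25(ω_sun−ω_arm) = −49(ω_ring−ω_arm),  ω_ring = 0, ω_arm = 1
ω_sun = 1 − (49/25)(0−1) = 74/25
ω_out/ω_in = 74/25

74/25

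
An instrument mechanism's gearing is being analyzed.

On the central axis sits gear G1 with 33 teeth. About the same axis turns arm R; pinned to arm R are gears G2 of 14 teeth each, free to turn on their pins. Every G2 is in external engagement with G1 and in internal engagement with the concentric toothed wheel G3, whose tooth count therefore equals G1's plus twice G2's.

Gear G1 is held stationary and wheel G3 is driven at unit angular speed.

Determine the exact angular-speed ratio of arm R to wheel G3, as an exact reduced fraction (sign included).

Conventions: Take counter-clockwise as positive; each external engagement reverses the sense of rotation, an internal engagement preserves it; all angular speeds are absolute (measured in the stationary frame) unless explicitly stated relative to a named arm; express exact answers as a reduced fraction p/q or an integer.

61/94

recognized (axles ride arm R): planetary set, 33/14/61 teeth
ring teeth: 33 + 2·14 = 61
33(ω_sun−ω_arm) = −61(ω_ring−ω_arm),  ω_sun = 0, ω_ring = 1
33(0−ω_arm) = −61(1−ω_arm)  ⇒  94·ω_arm = 61  ⇒  ω_arm = 61/94
ω_out/ω_in = 61/94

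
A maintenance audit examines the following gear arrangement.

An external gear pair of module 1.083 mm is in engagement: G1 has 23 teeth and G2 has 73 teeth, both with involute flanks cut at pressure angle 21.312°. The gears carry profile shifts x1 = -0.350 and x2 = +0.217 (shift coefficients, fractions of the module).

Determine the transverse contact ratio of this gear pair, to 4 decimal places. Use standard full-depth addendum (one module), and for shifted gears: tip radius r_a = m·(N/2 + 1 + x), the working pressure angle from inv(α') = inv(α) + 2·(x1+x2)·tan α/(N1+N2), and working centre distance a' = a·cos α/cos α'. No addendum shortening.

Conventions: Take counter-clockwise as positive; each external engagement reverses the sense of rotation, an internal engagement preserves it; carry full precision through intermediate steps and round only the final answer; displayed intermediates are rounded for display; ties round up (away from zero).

1.7005

recognized (one external pair, fixed centres): single-mesh tooth geometry, m = 1.083, N1 = 23, N2 = 73
base radii: r_b1 = 11.602801, r_b2 = 36.826280
tip radii: r_a1 = 13.158450, r_a2 = 40.847511
inv(α') = inv(21.312°) + 2·(-0.350+0.217)·tan α/(23+73) = 0.01707946  ⇒  α' = 20.89623°
a' = a·cos α / cos α' = 51.9840·cos 21.312°/cos 20.89623° = 51.838613
action lengths: √(r_a1²−r_b1²) = 6.206434, √(r_a2²−r_b2²) = 17.673263
base pitch p_b = π·m·cos α = 3.169676
CR = (6.206434 + 17.673263 − 51.838613·sin 20.89623°)/3.169676 = 1.700515
contact ratio ≈ 1.7005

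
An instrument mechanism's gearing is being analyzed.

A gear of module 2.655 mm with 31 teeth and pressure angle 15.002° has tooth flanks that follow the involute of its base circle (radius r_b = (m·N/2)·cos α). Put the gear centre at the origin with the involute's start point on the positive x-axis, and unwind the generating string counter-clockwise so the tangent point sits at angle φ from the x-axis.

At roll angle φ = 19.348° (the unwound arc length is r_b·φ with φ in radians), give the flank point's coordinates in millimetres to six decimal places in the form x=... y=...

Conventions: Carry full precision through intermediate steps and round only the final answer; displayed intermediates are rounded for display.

x=41.952069 y=0.504423

topology: single-mesh involute geometry — m = 2.655, N = 31
pitch radius r_p = m·N/2 = 2.655·31/2 = 41.152500
base radius r_b = r_p·cos α = 41.152500·cos 15.002° = 39.749891
roll angle φ = 19.348° = 0.33768630 rad
x = r_b·(cos φ + φ·sin φ) = 41.952069
y = r_b·(sin φ − φ·cos φ) = 0.504423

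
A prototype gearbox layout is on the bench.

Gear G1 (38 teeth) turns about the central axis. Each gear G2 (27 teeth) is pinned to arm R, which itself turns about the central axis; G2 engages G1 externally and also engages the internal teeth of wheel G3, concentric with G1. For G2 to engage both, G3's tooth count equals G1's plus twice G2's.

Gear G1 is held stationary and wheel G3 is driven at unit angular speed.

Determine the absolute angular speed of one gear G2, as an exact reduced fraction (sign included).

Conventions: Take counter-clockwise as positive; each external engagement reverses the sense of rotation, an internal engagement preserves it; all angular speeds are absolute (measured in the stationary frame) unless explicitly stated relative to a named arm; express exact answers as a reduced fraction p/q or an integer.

46/27

planetary set (38T centre, 27T on arm, 92T internal) — Willis relation
ring teeth: 38 + 2·27 = 92
38(ω_sun−ω_arm) = −92(ω_ring−ω_arm),  ω_sun = 0, ω_ring = 1
38(0−ω_arm) = −92(1−ω_arm)  ⇒  130·ω_arm = 92  ⇒  ω_arm = 46/65
sun–planet mesh: 38·(0−46/65) = −27·(ω_p−ω_arm)  ⇒  ω_p−ω_arm = 1748/1755
ω_p = 46/65 + 1748/1755 = 46/27
exact speed ratio = 46/27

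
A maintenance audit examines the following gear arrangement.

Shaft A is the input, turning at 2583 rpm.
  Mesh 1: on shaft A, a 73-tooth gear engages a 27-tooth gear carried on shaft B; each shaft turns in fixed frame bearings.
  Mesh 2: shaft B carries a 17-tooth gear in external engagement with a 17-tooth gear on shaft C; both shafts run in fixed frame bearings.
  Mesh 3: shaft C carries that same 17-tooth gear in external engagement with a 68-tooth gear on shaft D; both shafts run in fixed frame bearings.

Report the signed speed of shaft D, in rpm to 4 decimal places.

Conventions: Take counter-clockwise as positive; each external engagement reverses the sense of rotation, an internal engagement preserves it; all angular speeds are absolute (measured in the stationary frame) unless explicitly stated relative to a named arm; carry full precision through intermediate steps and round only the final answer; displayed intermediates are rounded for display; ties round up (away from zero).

-1745.9167 rpm

recognized (4 fixed axles, 3 meshes): fixed-axis compound train
mesh 1 [73T→27T]: ω = 2583.0000×73/27 = 6983.6667 rpm, sense flips to −
mesh 2 [17T→17T]: ω = 6983.6667×17/17 = 6983.6667 rpm, sense flips to +
mesh 3 [17T→68T]: ω = 6983.6667×17/68 = 1745.9167 rpm, sense flips to −
signed output speed = -1745.9167 rpm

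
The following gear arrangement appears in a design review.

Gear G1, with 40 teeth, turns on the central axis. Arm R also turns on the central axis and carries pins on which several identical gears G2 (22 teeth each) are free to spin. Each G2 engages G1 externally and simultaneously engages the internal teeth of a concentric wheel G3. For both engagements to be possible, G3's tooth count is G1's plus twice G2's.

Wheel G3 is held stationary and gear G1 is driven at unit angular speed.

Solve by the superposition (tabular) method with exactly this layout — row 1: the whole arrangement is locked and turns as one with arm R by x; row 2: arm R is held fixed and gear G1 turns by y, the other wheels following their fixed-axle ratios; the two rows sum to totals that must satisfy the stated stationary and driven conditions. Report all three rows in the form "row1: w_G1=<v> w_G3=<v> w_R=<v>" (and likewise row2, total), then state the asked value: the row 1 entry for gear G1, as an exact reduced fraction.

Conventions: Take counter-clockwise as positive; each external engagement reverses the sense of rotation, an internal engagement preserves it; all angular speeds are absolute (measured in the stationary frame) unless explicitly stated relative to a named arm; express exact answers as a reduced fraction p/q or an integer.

topology: planetary set — G1 40T / G2 22T / G3 84T, arm = carrier (Willis)
row 1: whole set turns with the arm by x
row 2 (arm held, sun turns y): ω_ring = −(40/84)·y, ω_arm = 0
boundary: total ω_ring = x − (40/84)·y = 0 and total ω_sun = x + y = 1  ⇒  y = 21/31, x = 10/31
row 2 ring = −(40/84)·21/31 = -10/31
totals (row 1 + row 2): sun 10/31 + 21/31 = 1, ring 10/31 + (-10/31) = 0, arm 10/31 + 0 = 10/31
asked cell (row1, sun) = 10/31

row1: w_G1=10/31 w_G3=10/31 w_R=10/31
row2: w_G1=21/31 w_G3=-10/31 w_R=0
total: w_G1=1 w_G3=0 w_R=10/31
asked value: 10/31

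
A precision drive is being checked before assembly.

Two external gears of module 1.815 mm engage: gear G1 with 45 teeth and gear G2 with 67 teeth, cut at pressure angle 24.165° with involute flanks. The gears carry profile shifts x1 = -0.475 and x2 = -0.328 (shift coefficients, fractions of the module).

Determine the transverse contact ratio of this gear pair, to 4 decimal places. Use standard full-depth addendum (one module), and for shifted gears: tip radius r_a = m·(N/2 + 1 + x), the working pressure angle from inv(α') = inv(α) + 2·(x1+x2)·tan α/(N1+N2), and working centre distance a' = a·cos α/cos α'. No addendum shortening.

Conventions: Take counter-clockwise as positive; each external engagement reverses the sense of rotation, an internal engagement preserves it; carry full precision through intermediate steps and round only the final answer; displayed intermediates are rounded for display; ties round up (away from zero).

class = single-mesh tooth geometry [involute pair 45T × 67T, m = 1.815]
base radii: r_b1 = 37.258924, r_b2 = 55.474398
tip radii: r_a1 = 41.790375, r_a2 = 62.022180
inv(α') = inv(24.165°) + 2·(-0.475-0.328)·tan α/(45+67) = 0.02049116  ⇒  α' = 22.15234°
a' = a·cos α / cos α' = 101.6400·cos 24.165°/cos 22.15234° = 100.124024
action lengths: √(r_a1²−r_b1²) = 18.926384, √(r_a2²−r_b2²) = 27.737014
base pitch p_b = π·m·cos α = 5.202327
CR = (18.926384 + 27.737014 − 100.124024·sin 22.15234°)/5.202327 = 1.712613
contact ratio ≈ 1.7126

1.7126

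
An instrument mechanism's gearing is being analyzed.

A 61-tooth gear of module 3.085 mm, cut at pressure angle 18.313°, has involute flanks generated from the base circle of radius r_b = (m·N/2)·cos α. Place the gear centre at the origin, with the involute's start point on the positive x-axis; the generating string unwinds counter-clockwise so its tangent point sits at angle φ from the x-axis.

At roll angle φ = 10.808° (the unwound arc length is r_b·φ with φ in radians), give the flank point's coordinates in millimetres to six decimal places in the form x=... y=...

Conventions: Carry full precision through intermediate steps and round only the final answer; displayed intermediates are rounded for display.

recognized (one wheel, involute flank): single-mesh tooth geometry, m = 3.085, N = 61
pitch radius r_p = m·N/2 = 3.085·61/2 = 94.092500
base radius r_b = r_p·cos α = 94.092500·cos 18.313° = 89.327111
roll angle φ = 10.808° = 0.18863519 rad
x = r_b·(cos φ + φ·sin φ) = 90.902275
y = r_b·(sin φ − φ·cos φ) = 0.199152

x=90.902275 y=0.199152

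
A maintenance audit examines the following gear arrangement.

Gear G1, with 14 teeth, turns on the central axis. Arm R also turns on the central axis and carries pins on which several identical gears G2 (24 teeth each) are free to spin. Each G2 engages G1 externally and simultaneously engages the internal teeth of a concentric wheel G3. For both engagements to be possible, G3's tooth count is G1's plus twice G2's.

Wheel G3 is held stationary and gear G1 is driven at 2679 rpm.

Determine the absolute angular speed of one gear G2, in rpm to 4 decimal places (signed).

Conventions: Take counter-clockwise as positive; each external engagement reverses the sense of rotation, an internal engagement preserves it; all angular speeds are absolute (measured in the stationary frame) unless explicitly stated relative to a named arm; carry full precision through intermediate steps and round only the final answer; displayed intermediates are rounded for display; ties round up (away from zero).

class = planetary set [G3 = 14+2·24 = 62; Willis about the carrier]
normalise by the input: solve with ω_sun = 1, then scale by 2679 rpm
ring teeth: 14 + 2·24 = 62
14(ω_sun−ω_arm) = −62(ω_ring−ω_arm),  ω_ring = 0, ω_sun = 1
14(1−ω_arm) = −62(0−ω_arm)  ⇒  76·ω_arm = 14  ⇒  ω_arm = 7/38
sun–planet mesh: 14·(1−7/38) = −24·(ω_p−ω_arm)  ⇒  ω_p−ω_arm = -217/456
ω_p = 7/38 − 217/456 = -7/24
scale: ω_p = -7/24 × 2679 rpm = -781.3750 rpm

-781.3750 rpm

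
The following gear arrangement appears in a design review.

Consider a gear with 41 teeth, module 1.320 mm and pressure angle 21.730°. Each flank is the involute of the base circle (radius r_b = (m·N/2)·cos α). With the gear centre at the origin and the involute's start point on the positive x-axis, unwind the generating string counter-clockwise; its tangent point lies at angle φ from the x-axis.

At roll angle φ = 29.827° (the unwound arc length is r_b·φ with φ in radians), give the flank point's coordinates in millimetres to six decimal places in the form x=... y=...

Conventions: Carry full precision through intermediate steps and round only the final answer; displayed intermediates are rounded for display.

x=28.315881 y=1.150374

single-mesh involute tooth geometry (41T wheel at module 1.320)
pitch radius r_p = m·N/2 = 1.320·41/2 = 27.060000
base radius r_b = r_p·cos α = 27.060000·cos 21.730° = 25.137085
roll angle φ = 29.827° = 0.52057936 rad
x = r_b·(cos φ + φ·sin φ) = 28.315881
y = r_b·(sin φ − φ·cos φ) = 1.150374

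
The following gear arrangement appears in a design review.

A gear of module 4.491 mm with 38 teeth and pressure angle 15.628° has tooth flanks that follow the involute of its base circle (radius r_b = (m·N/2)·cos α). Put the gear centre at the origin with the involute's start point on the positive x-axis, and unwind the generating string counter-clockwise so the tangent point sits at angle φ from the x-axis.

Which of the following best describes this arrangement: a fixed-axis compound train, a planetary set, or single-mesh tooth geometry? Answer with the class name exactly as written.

single-mesh tooth geometry

recognized (one wheel, involute flank): single-mesh tooth geometry, m = 4.491, N = 38
classification: single-mesh tooth geometry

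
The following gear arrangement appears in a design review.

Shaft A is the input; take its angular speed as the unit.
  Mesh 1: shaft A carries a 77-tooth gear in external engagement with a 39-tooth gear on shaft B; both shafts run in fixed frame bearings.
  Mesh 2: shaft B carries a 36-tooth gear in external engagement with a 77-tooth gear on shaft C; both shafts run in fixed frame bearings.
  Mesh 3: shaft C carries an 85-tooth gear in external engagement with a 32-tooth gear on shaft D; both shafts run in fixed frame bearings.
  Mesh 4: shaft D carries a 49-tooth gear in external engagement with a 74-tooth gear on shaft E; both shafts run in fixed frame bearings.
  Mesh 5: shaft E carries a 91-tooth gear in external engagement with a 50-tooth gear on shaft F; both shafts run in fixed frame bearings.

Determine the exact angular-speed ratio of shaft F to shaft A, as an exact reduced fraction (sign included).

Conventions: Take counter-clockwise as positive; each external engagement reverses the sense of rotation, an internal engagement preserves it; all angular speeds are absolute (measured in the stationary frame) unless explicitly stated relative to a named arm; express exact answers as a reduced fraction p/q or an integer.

class = fixed-axis compound train [5 meshes; 5 ratios multiply, 5 sense flips]
mesh 1 [77T→39T]: running ratio 77/39, sense −
mesh 2 [36T→77T]: running ratio 12/13, sense +
mesh 3 [85T→32T]: running ratio 255/104, sense −
mesh 4 [49T→74T]: running ratio 12495/7696, sense +
mesh 5 [91T→50T]: running ratio 17493/5920, sense −
ω_out/ω_in = -17493/5920

-17493/5920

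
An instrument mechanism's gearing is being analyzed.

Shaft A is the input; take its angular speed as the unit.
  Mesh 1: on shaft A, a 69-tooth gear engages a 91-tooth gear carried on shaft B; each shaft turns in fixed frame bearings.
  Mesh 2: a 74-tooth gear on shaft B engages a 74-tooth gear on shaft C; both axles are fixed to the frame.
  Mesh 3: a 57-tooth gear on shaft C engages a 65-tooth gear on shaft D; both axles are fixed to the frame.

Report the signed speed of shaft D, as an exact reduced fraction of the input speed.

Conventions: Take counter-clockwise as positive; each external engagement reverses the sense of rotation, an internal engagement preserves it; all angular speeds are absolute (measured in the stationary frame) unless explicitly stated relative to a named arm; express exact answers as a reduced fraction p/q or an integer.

3-mesh fixed-axis compound train (all bearings frame-fixed)
mesh 1 [69T→91T]: |ω|/ω_in = 1×69/91 = 69/91, sense flips to −
mesh 2 [74T→74T]: |ω|/ω_in = (69/91)×74/74 = 69/91, sense flips to +
mesh 3 [57T→65T]: |ω|/ω_in = (69/91)×57/65 = 3933/5915, sense flips to −
signed output speed (× input speed) = -3933/5915

-3933/5915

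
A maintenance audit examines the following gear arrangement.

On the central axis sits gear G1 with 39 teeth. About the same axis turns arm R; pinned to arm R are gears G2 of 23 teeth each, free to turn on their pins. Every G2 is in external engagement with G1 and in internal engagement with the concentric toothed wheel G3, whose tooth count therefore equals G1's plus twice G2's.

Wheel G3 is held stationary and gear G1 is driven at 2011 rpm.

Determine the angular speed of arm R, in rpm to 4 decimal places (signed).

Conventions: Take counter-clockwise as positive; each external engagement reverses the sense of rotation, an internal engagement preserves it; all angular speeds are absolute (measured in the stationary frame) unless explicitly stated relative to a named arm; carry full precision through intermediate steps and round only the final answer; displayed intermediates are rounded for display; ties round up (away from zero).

+632.4919 rpm

planetary set (39T centre, 23T on arm, 85T internal) — Willis relation
normalise by the input: solve with ω_sun = 1, then scale by 2011 rpm
ring teeth: 39 + 2·23 = 85
39(ω_sun−ω_arm) = −85(ω_ring−ω_arm),  ω_ring = 0, ω_sun = 1
39(1−ω_arm) = −85(0−ω_arm)  ⇒  124·ω_arm = 39  ⇒  ω_arm = 39/124
scale: ω_arm = 39/124 × 2011 rpm = +632.4919 rpm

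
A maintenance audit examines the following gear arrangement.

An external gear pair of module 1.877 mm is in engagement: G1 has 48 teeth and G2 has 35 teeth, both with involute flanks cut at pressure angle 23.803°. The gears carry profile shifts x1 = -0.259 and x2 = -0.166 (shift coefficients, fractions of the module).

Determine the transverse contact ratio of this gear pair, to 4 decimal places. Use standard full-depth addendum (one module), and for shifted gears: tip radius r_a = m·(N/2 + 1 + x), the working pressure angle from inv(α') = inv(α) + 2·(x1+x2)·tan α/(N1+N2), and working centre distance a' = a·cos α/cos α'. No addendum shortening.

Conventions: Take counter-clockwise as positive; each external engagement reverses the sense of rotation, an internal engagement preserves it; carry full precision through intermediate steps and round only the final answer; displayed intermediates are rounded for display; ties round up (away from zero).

recognized (one external pair, fixed centres): single-mesh tooth geometry, m = 1.877, N1 = 48, N2 = 35
base radii: r_b1 = 41.216151, r_b2 = 30.053444
tip radii: r_a1 = 46.438857, r_a2 = 34.412918
inv(α') = inv(23.803°) + 2·(-0.259-0.166)·tan α/(48+35) = 0.02115693  ⇒  α' = 22.37989°
a' = a·cos α / cos α' = 77.8955·cos 23.803°/cos 22.37989° = 77.074896
action lengths: √(r_a1²−r_b1²) = 21.396175, √(r_a2²−r_b2²) = 16.764231
base pitch p_b = π·m·cos α = 5.395182
CR = (21.396175 + 16.764231 − 77.074896·sin 22.37989°)/5.395182 = 1.633765
contact ratio ≈ 1.6338

1.6338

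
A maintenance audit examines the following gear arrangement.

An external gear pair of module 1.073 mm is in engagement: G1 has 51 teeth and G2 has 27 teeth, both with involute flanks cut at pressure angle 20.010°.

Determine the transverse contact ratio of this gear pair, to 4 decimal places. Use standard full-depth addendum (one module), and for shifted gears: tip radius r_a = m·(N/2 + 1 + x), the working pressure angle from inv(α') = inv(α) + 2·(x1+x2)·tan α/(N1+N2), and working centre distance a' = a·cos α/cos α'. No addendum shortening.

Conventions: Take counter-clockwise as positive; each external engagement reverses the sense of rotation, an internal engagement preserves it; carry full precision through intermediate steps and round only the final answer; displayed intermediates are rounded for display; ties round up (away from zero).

1.6934

single-mesh involute tooth geometry (51T engaging 27T at module 1.073)
base radii: r_b1 = 25.709766, r_b2 = 13.611053
tip radii: r_a1 = 28.434500, r_a2 = 15.558500
no profile shift: α' = α, a' = a
action lengths: √(r_a1²−r_b1²) = 12.146140, √(r_a2²−r_b2²) = 7.536987
base pitch p_b = π·m·cos α = 3.167436
CR = (12.146140 + 7.536987 − 41.847000·sin 20.01000°)/3.167436 = 1.693404
contact ratio ≈ 1.6934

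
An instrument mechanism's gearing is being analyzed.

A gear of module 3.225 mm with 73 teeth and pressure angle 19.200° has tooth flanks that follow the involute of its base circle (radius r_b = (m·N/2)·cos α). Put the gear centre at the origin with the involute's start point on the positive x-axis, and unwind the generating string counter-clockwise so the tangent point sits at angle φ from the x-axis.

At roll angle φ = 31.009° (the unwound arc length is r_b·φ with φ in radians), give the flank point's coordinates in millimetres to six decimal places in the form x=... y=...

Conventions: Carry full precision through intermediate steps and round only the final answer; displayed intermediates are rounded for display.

x=126.272500 y=5.703840

single-mesh involute tooth geometry (73T wheel at module 3.225)
pitch radius r_p = m·N/2 = 3.225·73/2 = 117.712500
base radius r_b = r_p·cos α = 117.712500·cos 19.200° = 111.164903
roll angle φ = 31.009° = 0.54120915 rad
x = r_b·(cos φ + φ·sin φ) = 126.272500
y = r_b·(sin φ − φ·cos φ) = 5.703840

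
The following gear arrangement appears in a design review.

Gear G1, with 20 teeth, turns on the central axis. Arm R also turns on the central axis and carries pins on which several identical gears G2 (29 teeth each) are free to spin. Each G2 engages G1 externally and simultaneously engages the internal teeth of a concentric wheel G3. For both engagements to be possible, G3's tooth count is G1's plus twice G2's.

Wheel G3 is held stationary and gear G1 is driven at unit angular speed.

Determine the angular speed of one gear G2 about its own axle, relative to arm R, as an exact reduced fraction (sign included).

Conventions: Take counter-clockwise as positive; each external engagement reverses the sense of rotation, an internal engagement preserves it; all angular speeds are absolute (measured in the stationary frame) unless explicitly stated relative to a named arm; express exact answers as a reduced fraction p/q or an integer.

class = planetary set [G3 = 20+2·29 = 78; Willis about the carrier]
ring teeth: 20 + 2·29 = 78
20(ω_sun−ω_arm) = −78(ω_ring−ω_arm),  ω_ring = 0, ω_sun = 1
20(1−ω_arm) = −78(0−ω_arm)  ⇒  98·ω_arm = 20  ⇒  ω_arm = 10/49
sun–planet mesh: 20·(1−10/49) = −29·(ω_p−ω_arm)  ⇒  ω_p−ω_arm = -780/1421
exact speed ratio = -780/1421

-780/1421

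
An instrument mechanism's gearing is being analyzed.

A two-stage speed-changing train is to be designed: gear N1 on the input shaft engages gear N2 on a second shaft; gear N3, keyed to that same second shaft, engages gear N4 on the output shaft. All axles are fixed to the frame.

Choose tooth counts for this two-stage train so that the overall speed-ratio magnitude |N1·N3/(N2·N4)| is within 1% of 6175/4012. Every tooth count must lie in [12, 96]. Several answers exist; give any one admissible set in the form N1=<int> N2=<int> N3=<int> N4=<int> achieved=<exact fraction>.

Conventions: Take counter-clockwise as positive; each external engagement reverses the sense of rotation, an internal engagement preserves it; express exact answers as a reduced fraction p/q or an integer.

2-stage fixed-axis compound train for ratio 6175/4012
target = 6175/4012 in lowest terms: an exact hit needs N1·N3 = k·6175 and N2·N4 = k·4012 for one integer k, every count in [12, 96]; additionally prefer no 1:1 stage (N1 ≠ N2, N3 ≠ N4)
k = 1: N1·N3 = 6175 = 65·95, N2·N4 = 4012 = 59·68
achieved = 65·95/(59·68) = 6175/4012; |achieved − target| = 0 ≤ 247/16048 ✓

N1=65 N2=59 N3=95 N4=68 achieved=6175/4012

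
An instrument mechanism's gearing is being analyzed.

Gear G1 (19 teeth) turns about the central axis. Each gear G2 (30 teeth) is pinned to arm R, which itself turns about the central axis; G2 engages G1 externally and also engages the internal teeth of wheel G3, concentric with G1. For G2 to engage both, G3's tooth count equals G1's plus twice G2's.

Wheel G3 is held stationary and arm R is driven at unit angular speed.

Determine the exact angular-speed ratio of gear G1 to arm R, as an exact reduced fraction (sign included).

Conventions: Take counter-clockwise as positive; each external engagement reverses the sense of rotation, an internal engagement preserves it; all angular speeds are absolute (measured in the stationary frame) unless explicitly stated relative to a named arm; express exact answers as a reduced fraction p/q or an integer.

98/19

planetary set (19T centre, 30T on arm, 79T internal) — Willis relation
ring teeth: 19 + 2·30 = 79
19(ω_sun−ω_arm) = −79(ω_ring−ω_arm),  ω_ring = 0, ω_arm = 1
ω_sun = 1 − (79/19)(0−1) = 98/19
ω_out/ω_in = 98/19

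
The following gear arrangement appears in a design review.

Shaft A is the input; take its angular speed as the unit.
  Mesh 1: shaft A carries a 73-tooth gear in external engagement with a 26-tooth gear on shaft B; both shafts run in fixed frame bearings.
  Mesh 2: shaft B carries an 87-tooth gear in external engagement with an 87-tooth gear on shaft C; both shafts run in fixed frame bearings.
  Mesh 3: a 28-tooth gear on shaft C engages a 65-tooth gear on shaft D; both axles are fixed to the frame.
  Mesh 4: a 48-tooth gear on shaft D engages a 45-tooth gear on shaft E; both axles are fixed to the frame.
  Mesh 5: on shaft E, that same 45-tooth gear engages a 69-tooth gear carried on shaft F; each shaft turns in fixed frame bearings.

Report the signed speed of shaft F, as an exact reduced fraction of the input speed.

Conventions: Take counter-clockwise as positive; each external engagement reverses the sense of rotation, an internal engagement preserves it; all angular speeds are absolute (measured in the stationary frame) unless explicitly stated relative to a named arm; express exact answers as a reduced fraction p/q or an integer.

-16352/19435

5-mesh fixed-axis compound train (all bearings frame-fixed)
mesh 1 [73T→26T]: |ω|/ω_in = 1×73/26 = 73/26, sense flips to −
mesh 2 [87T→87T]: |ω|/ω_in = (73/26)×87/87 = 73/26, sense flips to +
mesh 3 [28T→65T]: |ω|/ω_in = (73/26)×28/65 = 1022/845, sense flips to −
mesh 4 [48T→45T]: |ω|/ω_in = (1022/845)×48/45 = 16352/12675, sense flips to +
mesh 5 [45T→69T]: |ω|/ω_in = (16352/12675)×45/69 = 16352/19435, sense flips to −
signed output speed (× input speed) = -16352/19435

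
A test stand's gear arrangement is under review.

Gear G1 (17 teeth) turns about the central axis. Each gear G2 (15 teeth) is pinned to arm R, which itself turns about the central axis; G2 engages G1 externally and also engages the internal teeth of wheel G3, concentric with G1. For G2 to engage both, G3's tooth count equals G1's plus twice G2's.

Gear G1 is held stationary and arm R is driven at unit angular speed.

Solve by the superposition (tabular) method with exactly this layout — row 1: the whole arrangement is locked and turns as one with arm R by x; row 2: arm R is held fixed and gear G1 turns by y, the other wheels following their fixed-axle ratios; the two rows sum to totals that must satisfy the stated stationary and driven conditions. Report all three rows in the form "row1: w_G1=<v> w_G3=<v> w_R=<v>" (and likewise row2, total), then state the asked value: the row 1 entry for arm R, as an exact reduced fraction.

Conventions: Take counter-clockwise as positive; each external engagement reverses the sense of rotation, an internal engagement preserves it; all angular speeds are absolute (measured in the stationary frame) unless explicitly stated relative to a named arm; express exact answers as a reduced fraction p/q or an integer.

planetary set (17T centre, 15T on arm, 47T internal) — Willis relation
row 1 — lock + rotate with arm: ω_sun = ω_ring = ω_arm = x
row 2: sun turns y, ring = −(17/47)·y, arm 0
boundary: total ω_sun = x + y = 0 and total ω_arm = x = 1  ⇒  y = -1, x = 1
row 2 ring = −(17/47)·(-1) = 17/47
totals (row 1 + row 2): sun 1 + (-1) = 0, ring 1 + 17/47 = 64/47, arm 1 + 0 = 1
asked cell (row1, arm) = 1

row1: w_G1=1 w_G3=1 w_R=1
row2: w_G1=-1 w_G3=17/47 w_R=0
total: w_G1=0 w_G3=64/47 w_R=1
asked value: 1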